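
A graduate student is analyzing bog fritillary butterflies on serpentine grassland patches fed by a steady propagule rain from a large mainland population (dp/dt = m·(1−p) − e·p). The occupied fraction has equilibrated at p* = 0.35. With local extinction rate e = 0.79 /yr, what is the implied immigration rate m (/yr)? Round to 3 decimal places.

At equilibrium m(1−p*) = e·p*, so m = e·p*/(1−p*).
m = 0.79 × 0.35 / 0.6500 = 0.2765/0.6500 = 0.4254.

0.425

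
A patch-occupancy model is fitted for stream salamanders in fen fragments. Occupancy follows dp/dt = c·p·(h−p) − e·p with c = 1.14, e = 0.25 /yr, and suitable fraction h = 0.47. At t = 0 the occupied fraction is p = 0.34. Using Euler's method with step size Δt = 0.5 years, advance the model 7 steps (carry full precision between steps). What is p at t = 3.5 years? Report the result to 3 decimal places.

Update rule: p ← p + [c·p·(h−p) − e·p]·Δt with Δt = 0.5.
  1  |  dp/dt·Δt = -0.017306  |  p_1 = 0.322694
  2  |  dp/dt·Δt = -0.013242  |  p_2 = 0.309452
  3  |  dp/dt·Δt = -0.010363  |  p_3 = 0.299089
  4  |  dp/dt·Δt = -0.008249  |  p_4 = 0.290840
  5  |  dp/dt·Δt = -0.006654  |  p_5 = 0.284186
  6  |  dp/dt·Δt = -0.005424  |  p_6 = 0.278762
  7  |  dp/dt·Δt = -0.004459  |  p_7 = 0.274303

0.274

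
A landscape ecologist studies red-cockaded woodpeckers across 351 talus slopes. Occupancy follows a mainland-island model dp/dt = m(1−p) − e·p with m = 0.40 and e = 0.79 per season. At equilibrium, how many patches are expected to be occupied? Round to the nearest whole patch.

p* = m/(m+e) = 0.40/1.1900 = 0.3361.
Expected occupied patches = N × p* = 351 × 0.3361 = 117.98 ≈ 118.

118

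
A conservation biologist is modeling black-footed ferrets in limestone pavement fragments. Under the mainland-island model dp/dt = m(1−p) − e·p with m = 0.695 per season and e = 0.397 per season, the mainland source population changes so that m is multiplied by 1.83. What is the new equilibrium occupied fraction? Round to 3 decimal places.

0.762

Before: p* = 0.695/(0.695+0.397) = 0.6364.
After: m = 1.27185, e = 0.397; p* = 1.27185/1.6688 = 0.7621.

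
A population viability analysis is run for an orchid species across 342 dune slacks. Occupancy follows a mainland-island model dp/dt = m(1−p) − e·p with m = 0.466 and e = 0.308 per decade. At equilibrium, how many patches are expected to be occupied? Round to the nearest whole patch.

p* = m/(m+e) = 0.466/0.7740 = 0.6021.
Expected occupied patches = N × p* = 342 × 0.6021 = 205.91 ≈ 206.

206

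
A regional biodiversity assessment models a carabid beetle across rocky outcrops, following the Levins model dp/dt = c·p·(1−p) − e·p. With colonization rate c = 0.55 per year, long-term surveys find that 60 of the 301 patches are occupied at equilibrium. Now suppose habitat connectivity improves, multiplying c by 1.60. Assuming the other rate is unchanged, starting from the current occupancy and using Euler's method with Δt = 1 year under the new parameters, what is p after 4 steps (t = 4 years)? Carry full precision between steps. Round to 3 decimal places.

Observed p* = 60/301 = 0.19934.
Balance c(1−p*) = e gives e = 0.55×(1 − 0.19934) = 0.44037.
Starting from p₀ = 0.19934; update p ← p + (dp/dt)·Δt with the new parameters.
  1  |  dp/dt·Δt = +0.052668  |  p_1 = 0.252004
  2  |  dp/dt·Δt = +0.054904  |  p_2 = 0.306908
  3  |  dp/dt·Δt = +0.052038  |  p_3 = 0.358946
  4  |  dp/dt·Δt = +0.044424  |  p_4 = 0.403370

0.403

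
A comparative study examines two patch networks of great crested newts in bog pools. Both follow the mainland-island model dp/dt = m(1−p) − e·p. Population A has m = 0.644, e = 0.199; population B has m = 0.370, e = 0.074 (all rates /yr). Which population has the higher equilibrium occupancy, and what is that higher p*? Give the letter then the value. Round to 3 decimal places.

B, 0.833

A: p*_A = m/(m+e) = 0.644/0.8430 = 0.7639.
B: p*_B = 0.370/0.4440 = 0.8333.
B is higher at 0.8333.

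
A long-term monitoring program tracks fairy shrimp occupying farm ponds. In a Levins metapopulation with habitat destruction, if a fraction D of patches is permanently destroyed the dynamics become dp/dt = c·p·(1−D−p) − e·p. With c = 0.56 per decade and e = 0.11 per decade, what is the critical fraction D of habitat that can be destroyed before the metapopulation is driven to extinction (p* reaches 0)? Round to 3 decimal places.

0.804

The nontrivial equilibrium is p* = (1−D) − e/c; extinction occurs when this hits zero.
So D_crit = 1 − e/c = 1 − 0.11/0.56 = 1 − 0.1964 = 0.8036.
This equals the undisturbed p*, a classic result of Lande's extension.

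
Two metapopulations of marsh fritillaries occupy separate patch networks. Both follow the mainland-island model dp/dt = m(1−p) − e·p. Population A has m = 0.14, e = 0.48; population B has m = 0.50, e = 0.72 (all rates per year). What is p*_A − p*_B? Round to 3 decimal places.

-0.184

A: p*_A = m/(m+e) = 0.14/0.6200 = 0.2258.
B: p*_B = 0.50/1.2200 = 0.4098.
p*_A − p*_B = 0.2258 − 0.4098 = -0.1840.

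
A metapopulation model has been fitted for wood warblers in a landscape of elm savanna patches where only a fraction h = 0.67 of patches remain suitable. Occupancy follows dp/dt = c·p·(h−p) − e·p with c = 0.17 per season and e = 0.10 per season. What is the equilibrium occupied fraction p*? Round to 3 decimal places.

Setting dp/dt = 0 and dividing by p* gives c·(h−p*) = e.
So p* = h − e/c = 0.67 − 0.10/0.17 = 0.67 − 0.5882 = 0.0818.

0.082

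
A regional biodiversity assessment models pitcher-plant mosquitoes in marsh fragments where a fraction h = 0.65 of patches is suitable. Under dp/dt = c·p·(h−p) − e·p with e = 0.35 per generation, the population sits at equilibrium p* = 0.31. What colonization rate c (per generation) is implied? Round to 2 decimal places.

1.03

At equilibrium c(h−p*) = e, so c = e/(h−p*).
c = 0.35/(0.65 − 0.31) = 0.35/0.3400 = 1.0294.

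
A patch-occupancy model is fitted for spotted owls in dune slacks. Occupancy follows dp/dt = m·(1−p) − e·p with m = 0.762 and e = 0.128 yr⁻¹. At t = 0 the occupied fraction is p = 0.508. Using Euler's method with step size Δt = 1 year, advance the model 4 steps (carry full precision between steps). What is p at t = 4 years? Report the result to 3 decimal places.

0.856

Update rule: p ← p + [m·(1−p) − e·p]·Δt with Δt = 1.
t = 1: p = 0.50800 + (+0.30988) = 0.81788
t = 2: p = 0.81788 + (+0.03409) = 0.85197
t = 3: p = 0.85197 + (+0.00375) = 0.85572
t = 4: p = 0.85572 + (+0.00041) = 0.85613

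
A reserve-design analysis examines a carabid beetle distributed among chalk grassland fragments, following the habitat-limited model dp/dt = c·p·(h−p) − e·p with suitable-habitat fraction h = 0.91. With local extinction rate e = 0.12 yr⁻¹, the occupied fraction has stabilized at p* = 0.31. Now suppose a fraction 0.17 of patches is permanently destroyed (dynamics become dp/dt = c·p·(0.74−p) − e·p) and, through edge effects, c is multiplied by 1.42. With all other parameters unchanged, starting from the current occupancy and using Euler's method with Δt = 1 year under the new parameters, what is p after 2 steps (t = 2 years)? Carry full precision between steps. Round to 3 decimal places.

0.311

Balance c(h−p*) = e gives c = e/(0.91 − 0.31000) = 0.12/0.60000 = 0.20000.
Starting from p₀ = 0.31000; update p ← p + (dp/dt)·Δt with the new parameters.
p: 0.31000 → 0.31066  (Δp = +0.00066)
p: 0.31066 → 0.31126  (Δp = +0.00060)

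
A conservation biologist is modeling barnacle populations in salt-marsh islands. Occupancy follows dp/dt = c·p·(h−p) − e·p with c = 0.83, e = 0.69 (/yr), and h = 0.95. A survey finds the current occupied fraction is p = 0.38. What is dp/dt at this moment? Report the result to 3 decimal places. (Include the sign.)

Colonization term: c·p·(h−p) = 0.83×0.38×0.5700 = 0.17978.
Extinction term: e·p = 0.26220.
dp/dt = 0.17978 − 0.26220 = -0.08242.

-0.082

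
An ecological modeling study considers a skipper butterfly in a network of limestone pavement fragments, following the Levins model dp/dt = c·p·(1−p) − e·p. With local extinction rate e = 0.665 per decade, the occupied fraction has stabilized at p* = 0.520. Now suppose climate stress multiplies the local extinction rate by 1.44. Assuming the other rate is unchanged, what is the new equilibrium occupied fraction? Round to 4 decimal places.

Balance c(1−p*) = e gives c = e/(1 − 0.52000) = 0.665/0.48000 = 1.38542.
New p* = 1 − e/c = 1 − 0.95760/1.38542 = 0.30880.

0.3088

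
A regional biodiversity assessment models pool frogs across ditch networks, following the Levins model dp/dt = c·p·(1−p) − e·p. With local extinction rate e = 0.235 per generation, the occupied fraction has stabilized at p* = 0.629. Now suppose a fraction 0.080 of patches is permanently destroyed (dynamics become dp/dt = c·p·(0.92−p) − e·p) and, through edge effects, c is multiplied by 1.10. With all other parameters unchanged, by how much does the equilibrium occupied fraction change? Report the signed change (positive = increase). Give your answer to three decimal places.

Balance c(1−p*) = e gives c = e/(1 − 0.62900) = 0.235/0.37100 = 0.63342.
New p* = 0.92 − e/c = 0.92 − 0.23500/0.69676 = 0.58272.
Δp* = 0.58272 − 0.62900 = -0.04628.

-0.046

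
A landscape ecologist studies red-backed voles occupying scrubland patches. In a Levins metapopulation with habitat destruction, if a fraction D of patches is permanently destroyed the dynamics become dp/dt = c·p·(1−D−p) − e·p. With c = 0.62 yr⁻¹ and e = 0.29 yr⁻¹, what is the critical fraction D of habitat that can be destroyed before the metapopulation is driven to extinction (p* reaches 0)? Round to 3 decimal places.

0.532

The nontrivial equilibrium is p* = (1−D) − e/c; extinction occurs when this hits zero.
So D_crit = 1 − e/c = 1 − 0.29/0.62 = 1 − 0.4677 = 0.5323.
This equals the undisturbed p*, a classic result of Lande's extension.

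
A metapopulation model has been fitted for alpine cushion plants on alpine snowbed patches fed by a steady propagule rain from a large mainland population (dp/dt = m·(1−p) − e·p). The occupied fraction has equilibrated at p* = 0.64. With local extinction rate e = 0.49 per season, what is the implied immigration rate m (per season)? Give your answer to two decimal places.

At equilibrium m(1−p*) = e·p*, so m = e·p*/(1−p*).
m = 0.49 × 0.64 / 0.3600 = 0.3136/0.3600 = 0.8711.

0.87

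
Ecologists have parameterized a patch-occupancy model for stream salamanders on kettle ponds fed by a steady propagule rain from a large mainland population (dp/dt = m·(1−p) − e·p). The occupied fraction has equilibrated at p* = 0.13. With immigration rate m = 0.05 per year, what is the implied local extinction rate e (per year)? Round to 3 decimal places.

At equilibrium m(1−p*) = e·p*, so e = m(1−p*)/p*.
e = 0.05 × 0.8700 / 0.13 = 0.3346.

0.335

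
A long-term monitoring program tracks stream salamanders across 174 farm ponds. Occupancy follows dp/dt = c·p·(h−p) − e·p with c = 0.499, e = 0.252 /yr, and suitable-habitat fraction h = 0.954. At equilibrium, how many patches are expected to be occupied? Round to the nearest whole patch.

p* = h − e/c = 0.954 − 0.5050 = 0.4490.
Expected occupied patches = N × p* = 174 × 0.4490 = 78.12 ≈ 78.

78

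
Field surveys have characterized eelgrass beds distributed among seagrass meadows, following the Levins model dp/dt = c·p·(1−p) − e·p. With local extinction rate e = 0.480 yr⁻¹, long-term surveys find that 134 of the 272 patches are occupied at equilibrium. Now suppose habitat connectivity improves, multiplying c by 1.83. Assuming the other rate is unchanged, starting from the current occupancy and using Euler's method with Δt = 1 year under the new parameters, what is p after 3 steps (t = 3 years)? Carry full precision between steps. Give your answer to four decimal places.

0.7210

Observed p* = 134/272 = 0.49265.
Balance c(1−p*) = e gives c = e/(1 − 0.49265) = 0.480/0.50735 = 0.94609.
Starting from p₀ = 0.49265; update p ← p + (dp/dt)·Δt with the new parameters.
step 1: Δp = +0.19627, p = 0.68892
step 2: Δp = +0.04036, p = 0.72928
step 3: Δp = -0.00824, p = 0.72104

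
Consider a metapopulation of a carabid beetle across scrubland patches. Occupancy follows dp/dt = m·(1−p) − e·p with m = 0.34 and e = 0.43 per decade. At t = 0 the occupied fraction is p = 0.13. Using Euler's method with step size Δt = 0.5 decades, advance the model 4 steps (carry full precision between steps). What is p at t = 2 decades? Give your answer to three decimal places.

0.397

Update rule: p ← p + [m·(1−p) − e·p]·Δt with Δt = 0.5.
step 1: Δp = +0.11995, p = 0.24995
step 2: Δp = +0.07377, p = 0.32372
step 3: Δp = +0.04537, p = 0.36909
step 4: Δp = +0.02790, p = 0.39699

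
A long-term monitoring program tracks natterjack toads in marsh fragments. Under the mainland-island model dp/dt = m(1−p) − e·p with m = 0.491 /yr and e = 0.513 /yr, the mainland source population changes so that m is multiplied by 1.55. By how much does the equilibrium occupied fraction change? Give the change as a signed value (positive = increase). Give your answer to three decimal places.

0.108

Before: p* = 0.491/(0.491+0.513) = 0.4890.
After: m = 0.76105, e = 0.513; p* = 0.76105/1.2740 = 0.5973.
Δp* = 0.5973 − 0.4890 = +0.1083.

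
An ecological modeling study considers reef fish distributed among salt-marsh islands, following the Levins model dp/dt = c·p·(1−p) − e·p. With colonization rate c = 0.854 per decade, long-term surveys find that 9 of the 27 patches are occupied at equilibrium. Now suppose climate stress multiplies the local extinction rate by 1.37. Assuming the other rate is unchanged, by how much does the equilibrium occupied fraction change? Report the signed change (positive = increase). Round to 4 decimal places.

Observed p* = 9/27 = 0.33333.
Balance c(1−p*) = e gives e = 0.854×(1 − 0.33333) = 0.56934.
New p* = 1 − e/c = 1 − 0.78000/0.85400 = 0.08665.
Δp* = 0.08665 − 0.33333 = -0.24668.

-0.2467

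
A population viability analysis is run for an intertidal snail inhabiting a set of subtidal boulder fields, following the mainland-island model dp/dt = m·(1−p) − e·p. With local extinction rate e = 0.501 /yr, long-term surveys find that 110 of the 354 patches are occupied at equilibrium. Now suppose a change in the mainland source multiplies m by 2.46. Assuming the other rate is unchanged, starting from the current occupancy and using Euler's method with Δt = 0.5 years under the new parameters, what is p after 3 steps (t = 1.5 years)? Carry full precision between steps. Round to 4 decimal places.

0.5033

Observed p* = 110/354 = 0.31073.
Balance m(1−p*) = e·p* gives m = e·p*/(1−p*) = 0.501×0.31073/0.68927 = 0.22586.
Starting from p₀ = 0.31073; update p ← p + (dp/dt)·Δt with the new parameters.
  1  |  dp/dt·Δt = +0.113645  |  p_1 = 0.424379
  2  |  dp/dt·Δt = +0.053605  |  p_2 = 0.477985
  3  |  dp/dt·Δt = +0.025285  |  p_3 = 0.503270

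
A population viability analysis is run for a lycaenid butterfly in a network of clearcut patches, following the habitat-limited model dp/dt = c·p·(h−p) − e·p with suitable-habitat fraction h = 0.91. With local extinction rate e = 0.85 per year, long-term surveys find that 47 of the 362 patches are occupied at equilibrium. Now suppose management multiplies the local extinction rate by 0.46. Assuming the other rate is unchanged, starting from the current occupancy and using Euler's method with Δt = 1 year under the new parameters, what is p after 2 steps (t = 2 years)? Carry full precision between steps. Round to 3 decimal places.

0.264

Observed p* = 47/362 = 0.12983.
Balance c(h−p*) = e gives c = e/(0.91 − 0.12983) = 0.85/0.78017 = 1.08951.
Starting from p₀ = 0.12983; update p ← p + (dp/dt)·Δt with the new parameters.
step 1: Δp = +0.05959, p = 0.18943
step 2: Δp = +0.07465, p = 0.26408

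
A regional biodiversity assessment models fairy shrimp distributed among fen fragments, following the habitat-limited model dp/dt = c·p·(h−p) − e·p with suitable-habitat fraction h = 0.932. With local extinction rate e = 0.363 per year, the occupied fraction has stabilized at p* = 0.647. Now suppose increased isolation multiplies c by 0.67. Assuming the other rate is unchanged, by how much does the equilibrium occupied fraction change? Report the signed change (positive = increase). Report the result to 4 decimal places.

-0.1404

Balance c(h−p*) = e gives c = e/(0.932 − 0.64700) = 0.363/0.28500 = 1.27368.
New p* = 0.932 − e/c = 0.932 − 0.36300/0.85337 = 0.50663.
Δp* = 0.50663 − 0.64700 = -0.14037.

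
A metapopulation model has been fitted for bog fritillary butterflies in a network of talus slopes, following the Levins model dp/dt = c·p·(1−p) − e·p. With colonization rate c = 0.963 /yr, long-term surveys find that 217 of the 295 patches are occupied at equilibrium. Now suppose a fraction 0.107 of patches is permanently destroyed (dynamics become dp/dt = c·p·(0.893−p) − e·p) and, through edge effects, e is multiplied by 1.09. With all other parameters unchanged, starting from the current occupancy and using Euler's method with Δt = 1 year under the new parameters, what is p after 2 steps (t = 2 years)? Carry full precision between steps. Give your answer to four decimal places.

0.6193

Observed p* = 217/295 = 0.73559.
Balance c(1−p*) = e gives e = 0.963×(1 − 0.73559) = 0.25462.
Starting from p₀ = 0.73559; update p ← p + (dp/dt)·Δt with the new parameters.
step 1: Δp = -0.09265, p = 0.64294
step 2: Δp = -0.02362, p = 0.61932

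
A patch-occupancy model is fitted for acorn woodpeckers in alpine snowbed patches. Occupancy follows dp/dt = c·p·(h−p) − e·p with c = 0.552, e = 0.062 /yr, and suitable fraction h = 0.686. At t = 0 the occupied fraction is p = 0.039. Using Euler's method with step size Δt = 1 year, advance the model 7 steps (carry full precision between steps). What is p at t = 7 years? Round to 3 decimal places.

0.203

Update rule: p ← p + [c·p·(h−p) − e·p]·Δt with Δt = 1.
  1  |  dp/dt·Δt = +0.011511  |  p_1 = 0.050511
  2  |  dp/dt·Δt = +0.014587  |  p_2 = 0.065098
  3  |  dp/dt·Δt = +0.018275  |  p_3 = 0.083373
  4  |  dp/dt·Δt = +0.022565  |  p_4 = 0.105938
  5  |  dp/dt·Δt = +0.027353  |  p_5 = 0.133290
  6  |  dp/dt·Δt = +0.032402  |  p_6 = 0.165693
  7  |  dp/dt·Δt = +0.037316  |  p_7 = 0.203008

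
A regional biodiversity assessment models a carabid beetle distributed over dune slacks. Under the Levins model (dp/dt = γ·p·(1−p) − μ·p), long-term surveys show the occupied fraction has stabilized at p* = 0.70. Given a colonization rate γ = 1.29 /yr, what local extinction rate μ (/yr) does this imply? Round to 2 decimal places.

At equilibrium γ(1−p*) = μ.
μ = 1.29 × (1 − 0.70) = 1.29 × 0.3000 = 0.3870.

0.39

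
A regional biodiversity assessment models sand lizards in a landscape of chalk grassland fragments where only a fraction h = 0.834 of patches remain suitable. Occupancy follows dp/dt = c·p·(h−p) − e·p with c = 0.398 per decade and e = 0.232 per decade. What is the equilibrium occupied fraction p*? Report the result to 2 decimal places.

Setting dp/dt = 0 and dividing by p* gives c·(h−p*) = e.
So p* = h − e/c = 0.834 − 0.232/0.398 = 0.834 − 0.5829 = 0.2511.

0.25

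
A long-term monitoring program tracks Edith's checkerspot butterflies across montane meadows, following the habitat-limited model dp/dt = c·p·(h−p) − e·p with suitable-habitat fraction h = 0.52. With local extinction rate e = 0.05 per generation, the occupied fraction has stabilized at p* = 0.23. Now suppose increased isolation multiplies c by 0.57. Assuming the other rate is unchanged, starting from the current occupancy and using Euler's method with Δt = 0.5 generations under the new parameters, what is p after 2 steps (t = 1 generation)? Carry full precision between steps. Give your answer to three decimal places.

0.225

Balance c(h−p*) = e gives c = e/(0.52 − 0.23000) = 0.05/0.29000 = 0.17241.
Starting from p₀ = 0.23000; update p ← p + (dp/dt)·Δt with the new parameters.
step 1: Δp = -0.00247, p = 0.22753
step 2: Δp = -0.00242, p = 0.22511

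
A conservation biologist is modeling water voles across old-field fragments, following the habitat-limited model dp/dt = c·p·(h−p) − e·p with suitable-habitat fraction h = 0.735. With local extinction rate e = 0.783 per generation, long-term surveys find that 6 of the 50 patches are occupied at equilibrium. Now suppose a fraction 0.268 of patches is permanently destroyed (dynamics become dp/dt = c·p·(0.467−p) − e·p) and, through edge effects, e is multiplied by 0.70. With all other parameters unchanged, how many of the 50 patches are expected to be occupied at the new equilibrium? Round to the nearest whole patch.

2

Observed p* = 6/50 = 0.12000.
Balance c(h−p*) = e gives c = e/(0.735 − 0.12000) = 0.783/0.61500 = 1.27317.
New p* = 0.467 − e/c = 0.467 − 0.54810/1.27317 = 0.03650.
Expected occupied = 50 × 0.03650 = 1.82 ≈ 2.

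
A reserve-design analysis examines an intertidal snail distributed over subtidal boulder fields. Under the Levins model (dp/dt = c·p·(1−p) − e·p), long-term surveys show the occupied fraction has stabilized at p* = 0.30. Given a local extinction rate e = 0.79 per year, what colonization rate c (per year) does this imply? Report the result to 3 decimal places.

1.129

At equilibrium c(1−p*) = e, so c = e/(1−p*).
c = 0.79/(1 − 0.30) = 0.79/0.7000 = 1.1286.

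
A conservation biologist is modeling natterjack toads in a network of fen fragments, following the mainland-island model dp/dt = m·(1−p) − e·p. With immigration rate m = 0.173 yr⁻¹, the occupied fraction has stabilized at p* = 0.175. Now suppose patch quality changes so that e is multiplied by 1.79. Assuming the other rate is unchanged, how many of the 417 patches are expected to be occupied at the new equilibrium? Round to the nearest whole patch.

Balance m(1−p*) = e·p* gives e = m(1−p*)/p* = 0.173×0.82500/0.17500 = 0.81557.
New p* = m/(m+e) = 0.17300/(0.17300+1.45987) = 0.10595.
Expected occupied = 417 × 0.10595 = 44.18 ≈ 44.

44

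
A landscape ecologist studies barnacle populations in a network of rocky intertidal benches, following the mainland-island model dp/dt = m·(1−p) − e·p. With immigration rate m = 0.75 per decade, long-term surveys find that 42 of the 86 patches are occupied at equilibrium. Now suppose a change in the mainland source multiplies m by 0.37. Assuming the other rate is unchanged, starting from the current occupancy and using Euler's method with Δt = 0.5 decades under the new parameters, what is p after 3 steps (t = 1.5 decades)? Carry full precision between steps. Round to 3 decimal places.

0.284

Observed p* = 42/86 = 0.48837.
Balance m(1−p*) = e·p* gives e = m(1−p*)/p* = 0.75×0.51163/0.48837 = 0.78571.
Starting from p₀ = 0.48837; update p ← p + (dp/dt)·Δt with the new parameters.
p: 0.48837 → 0.36750  (Δp = -0.12087)
p: 0.36750 → 0.31088  (Δp = -0.05662)
p: 0.31088 → 0.28437  (Δp = -0.02652)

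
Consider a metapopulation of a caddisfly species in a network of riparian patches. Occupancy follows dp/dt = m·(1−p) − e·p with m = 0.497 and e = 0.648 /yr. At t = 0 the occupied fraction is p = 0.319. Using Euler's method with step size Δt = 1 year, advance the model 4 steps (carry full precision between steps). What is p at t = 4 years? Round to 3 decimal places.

0.434

Update rule: p ← p + [m·(1−p) − e·p]·Δt with Δt = 1.
t = 1: p = 0.31900 + (+0.13175) = 0.45075
t = 2: p = 0.45075 + (-0.01910) = 0.43164
t = 3: p = 0.43164 + (+0.00277) = 0.43441
t = 4: p = 0.43441 + (-0.00040) = 0.43401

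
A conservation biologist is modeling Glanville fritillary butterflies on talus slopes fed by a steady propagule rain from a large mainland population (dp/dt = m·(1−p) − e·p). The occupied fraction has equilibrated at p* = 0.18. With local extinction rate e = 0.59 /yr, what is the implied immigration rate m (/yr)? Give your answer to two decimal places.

At equilibrium m(1−p*) = e·p*, so m = e·p*/(1−p*).
m = 0.59 × 0.18 / 0.8200 = 0.1062/0.8200 = 0.1295.

0.13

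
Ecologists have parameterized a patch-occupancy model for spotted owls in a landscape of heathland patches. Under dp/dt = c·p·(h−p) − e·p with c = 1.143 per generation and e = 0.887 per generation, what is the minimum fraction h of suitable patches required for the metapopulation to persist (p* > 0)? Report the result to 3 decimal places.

0.776

p* = h − e/c is positive only when h > e/c.
h_min = e/c = 0.887/1.143 = 0.7760.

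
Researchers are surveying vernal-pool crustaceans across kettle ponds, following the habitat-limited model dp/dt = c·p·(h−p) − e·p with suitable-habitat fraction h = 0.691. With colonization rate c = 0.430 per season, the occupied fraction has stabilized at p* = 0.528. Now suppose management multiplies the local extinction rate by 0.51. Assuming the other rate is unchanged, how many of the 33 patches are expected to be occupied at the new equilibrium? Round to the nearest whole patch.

Balance c(h−p*) = e gives e = 0.430×(0.691 − 0.52800) = 0.07009.
New p* = 0.691 − e/c = 0.691 − 0.03575/0.43000 = 0.60786.
Expected occupied = 33 × 0.60786 = 20.06 ≈ 20.

20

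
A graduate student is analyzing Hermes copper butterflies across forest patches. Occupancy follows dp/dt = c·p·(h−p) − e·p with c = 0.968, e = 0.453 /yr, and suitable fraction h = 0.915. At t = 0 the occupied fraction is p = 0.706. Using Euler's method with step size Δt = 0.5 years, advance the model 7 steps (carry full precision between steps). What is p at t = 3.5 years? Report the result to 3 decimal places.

Update rule: p ← p + [c·p·(h−p) − e·p]·Δt with Δt = 0.5.
p: 0.70600 → 0.61751  (Δp = -0.08849)
p: 0.61751 → 0.56655  (Δp = -0.05095)
p: 0.56655 → 0.53378  (Δp = -0.03278)
p: 0.53378 → 0.51137  (Δp = -0.02241)
p: 0.51137 → 0.49544  (Δp = -0.01592)
p: 0.49544 → 0.48383  (Δp = -0.01161)
p: 0.48383 → 0.47521  (Δp = -0.00862)

0.475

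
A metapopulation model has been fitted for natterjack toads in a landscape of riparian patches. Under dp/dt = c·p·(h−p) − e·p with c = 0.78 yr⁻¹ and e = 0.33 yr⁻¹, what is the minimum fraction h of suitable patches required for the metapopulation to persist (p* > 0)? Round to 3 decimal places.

0.423

p* = h − e/c is positive only when h > e/c.
h_min = e/c = 0.33/0.78 = 0.4231.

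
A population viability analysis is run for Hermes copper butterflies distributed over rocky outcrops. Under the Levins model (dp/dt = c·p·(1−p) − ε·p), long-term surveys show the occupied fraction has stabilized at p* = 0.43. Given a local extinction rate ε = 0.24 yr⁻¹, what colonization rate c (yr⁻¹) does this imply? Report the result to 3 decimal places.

0.421

At equilibrium c(1−p*) = ε, so c = ε/(1−p*).
c = 0.24/(1 − 0.43) = 0.24/0.5700 = 0.4211.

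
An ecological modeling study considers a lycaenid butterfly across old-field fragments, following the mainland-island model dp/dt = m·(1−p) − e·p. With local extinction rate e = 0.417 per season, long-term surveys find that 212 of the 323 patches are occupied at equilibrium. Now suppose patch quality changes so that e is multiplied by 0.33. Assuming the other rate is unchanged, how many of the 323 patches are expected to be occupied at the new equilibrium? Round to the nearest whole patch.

275

Observed p* = 212/323 = 0.65635.
Balance m(1−p*) = e·p* gives m = e·p*/(1−p*) = 0.417×0.65635/0.34365 = 0.79644.
New p* = m/(m+e) = 0.79644/(0.79644+0.13761) = 0.85267.
Expected occupied = 323 × 0.85267 = 275.41 ≈ 275.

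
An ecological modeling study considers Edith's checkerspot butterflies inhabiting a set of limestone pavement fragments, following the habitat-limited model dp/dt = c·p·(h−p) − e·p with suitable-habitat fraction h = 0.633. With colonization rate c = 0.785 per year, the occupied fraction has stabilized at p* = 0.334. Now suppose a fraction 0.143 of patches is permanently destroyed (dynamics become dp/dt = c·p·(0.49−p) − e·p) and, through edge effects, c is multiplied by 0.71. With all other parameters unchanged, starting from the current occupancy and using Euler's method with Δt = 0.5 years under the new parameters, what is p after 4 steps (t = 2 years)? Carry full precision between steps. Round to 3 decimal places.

0.256

Balance c(h−p*) = e gives e = 0.785×(0.633 − 0.33400) = 0.23472.
Starting from p₀ = 0.33400; update p ← p + (dp/dt)·Δt with the new parameters.
  1  |  dp/dt·Δt = -0.024677  |  p_1 = 0.309323
  2  |  dp/dt·Δt = -0.020727  |  p_2 = 0.288596
  3  |  dp/dt·Δt = -0.017671  |  p_3 = 0.270925
  4  |  dp/dt·Δt = -0.015255  |  p_4 = 0.255670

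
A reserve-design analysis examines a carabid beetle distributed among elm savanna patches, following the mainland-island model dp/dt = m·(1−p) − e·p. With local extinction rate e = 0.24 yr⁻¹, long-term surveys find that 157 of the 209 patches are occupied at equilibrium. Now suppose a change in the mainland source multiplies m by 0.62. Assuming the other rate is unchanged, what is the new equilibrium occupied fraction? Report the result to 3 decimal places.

Observed p* = 157/209 = 0.75120.
Balance m(1−p*) = e·p* gives m = e·p*/(1−p*) = 0.24×0.75120/0.24880 = 0.72463.
New p* = m/(m+e) = 0.44927/(0.44927+0.24000) = 0.65181.

0.652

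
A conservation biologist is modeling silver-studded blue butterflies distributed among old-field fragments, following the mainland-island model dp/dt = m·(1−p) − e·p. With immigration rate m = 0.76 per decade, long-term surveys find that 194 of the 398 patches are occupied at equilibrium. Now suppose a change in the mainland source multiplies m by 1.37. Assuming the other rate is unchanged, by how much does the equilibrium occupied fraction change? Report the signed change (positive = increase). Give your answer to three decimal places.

0.078

Observed p* = 194/398 = 0.48744.
Balance m(1−p*) = e·p* gives e = m(1−p*)/p* = 0.76×0.51256/0.48744 = 0.79917.
New p* = m/(m+e) = 1.04120/(1.04120+0.79917) = 0.56576.
Δp* = 0.56576 − 0.48744 = +0.07832.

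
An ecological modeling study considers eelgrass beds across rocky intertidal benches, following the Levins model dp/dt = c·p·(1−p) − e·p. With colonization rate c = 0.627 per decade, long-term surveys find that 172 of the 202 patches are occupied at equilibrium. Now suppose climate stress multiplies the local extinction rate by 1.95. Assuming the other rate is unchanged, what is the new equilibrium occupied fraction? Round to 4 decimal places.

Observed p* = 172/202 = 0.85149.
Balance c(1−p*) = e gives e = 0.627×(1 − 0.85149) = 0.09312.
New p* = 1 − e/c = 1 − 0.18158/0.62700 = 0.71040.

0.7104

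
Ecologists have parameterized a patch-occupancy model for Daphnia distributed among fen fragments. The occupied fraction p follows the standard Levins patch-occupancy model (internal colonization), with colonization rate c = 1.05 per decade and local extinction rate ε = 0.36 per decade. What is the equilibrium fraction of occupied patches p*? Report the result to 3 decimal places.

0.657

At equilibrium, colonization balances extinction: c·p*·(1−p*) = ε·p*.
So p* = 1 − ε/c = 1 − 0.36/1.05 = 1 − 0.3429 = 0.6571.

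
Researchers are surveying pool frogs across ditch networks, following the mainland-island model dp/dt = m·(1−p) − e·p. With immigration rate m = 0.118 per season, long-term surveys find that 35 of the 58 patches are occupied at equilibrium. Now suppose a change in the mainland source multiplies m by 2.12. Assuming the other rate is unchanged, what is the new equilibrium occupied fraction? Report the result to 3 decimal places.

0.763

Observed p* = 35/58 = 0.60345.
Balance m(1−p*) = e·p* gives e = m(1−p*)/p* = 0.118×0.39655/0.60345 = 0.07754.
New p* = m/(m+e) = 0.25016/(0.25016+0.07754) = 0.76338.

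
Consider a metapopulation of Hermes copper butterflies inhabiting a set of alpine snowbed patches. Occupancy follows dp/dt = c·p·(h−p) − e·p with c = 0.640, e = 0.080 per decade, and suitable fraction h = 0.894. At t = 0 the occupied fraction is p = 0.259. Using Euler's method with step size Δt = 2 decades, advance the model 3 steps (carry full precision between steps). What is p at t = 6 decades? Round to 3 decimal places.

0.736

Update rule: p ← p + [c·p·(h−p) − e·p]·Δt with Δt = 2.
  1  |  dp/dt·Δt = +0.169075  |  p_1 = 0.428075
  2  |  dp/dt·Δt = +0.186805  |  p_2 = 0.614880
  3  |  dp/dt·Δt = +0.121299  |  p_3 = 0.736180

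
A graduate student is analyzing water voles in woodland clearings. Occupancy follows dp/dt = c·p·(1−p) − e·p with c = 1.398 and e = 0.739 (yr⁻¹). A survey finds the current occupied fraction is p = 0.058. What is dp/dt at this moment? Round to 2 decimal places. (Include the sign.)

Colonization term: c·p·(1−p) = 1.398×0.058×0.9420 = 0.07638.
Extinction term: e·p = 0.04286.
dp/dt = 0.07638 − 0.04286 = 0.03352.

0.03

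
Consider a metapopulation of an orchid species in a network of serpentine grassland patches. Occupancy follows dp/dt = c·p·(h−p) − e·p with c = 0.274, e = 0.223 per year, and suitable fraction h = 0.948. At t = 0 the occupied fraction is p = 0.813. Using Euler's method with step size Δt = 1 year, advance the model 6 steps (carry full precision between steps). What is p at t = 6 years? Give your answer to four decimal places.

0.3793

Update rule: p ← p + [c·p·(h−p) − e·p]·Δt with Δt = 1.
step 1: Δp = -0.15123, p = 0.66177
step 2: Δp = -0.09568, p = 0.56610
step 3: Δp = -0.06700, p = 0.49910
step 4: Δp = -0.04991, p = 0.44919
step 5: Δp = -0.03878, p = 0.41041
step 6: Δp = -0.03107, p = 0.37934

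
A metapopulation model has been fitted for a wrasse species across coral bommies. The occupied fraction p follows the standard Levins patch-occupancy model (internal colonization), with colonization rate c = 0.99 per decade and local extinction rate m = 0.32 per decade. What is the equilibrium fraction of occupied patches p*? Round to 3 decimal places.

0.677

Setting dp/dt = 0 and dividing through by p* gives c·(1−p*) = m.
So p* = 1 − m/c = 1 − 0.32/0.99 = 1 − 0.3232 = 0.6768.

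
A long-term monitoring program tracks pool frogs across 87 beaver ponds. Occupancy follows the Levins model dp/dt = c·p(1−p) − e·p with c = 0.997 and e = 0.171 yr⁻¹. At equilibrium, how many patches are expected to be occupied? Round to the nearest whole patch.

p* = 1 − e/c = 1 − 0.171/0.997 = 0.8285.
Expected occupied patches = N × p* = 87 × 0.8285 = 72.08 ≈ 72.

72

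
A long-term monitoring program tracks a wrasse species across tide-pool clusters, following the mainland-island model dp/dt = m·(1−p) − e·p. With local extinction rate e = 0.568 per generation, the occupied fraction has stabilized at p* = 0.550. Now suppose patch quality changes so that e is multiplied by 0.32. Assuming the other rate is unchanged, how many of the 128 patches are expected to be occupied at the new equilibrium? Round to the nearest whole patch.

Balance m(1−p*) = e·p* gives m = e·p*/(1−p*) = 0.568×0.55000/0.45000 = 0.69422.
New p* = m/(m+e) = 0.69422/(0.69422+0.18176) = 0.79251.
Expected occupied = 128 × 0.79251 = 101.44 ≈ 101.

101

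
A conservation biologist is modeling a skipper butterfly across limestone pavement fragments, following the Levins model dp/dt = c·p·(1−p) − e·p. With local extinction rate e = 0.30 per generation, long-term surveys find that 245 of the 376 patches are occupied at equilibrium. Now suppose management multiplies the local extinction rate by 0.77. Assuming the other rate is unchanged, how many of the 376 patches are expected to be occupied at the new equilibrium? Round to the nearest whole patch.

275

Observed p* = 245/376 = 0.65160.
Balance c(1−p*) = e gives c = e/(1 − 0.65160) = 0.30/0.34840 = 0.86108.
New p* = 1 − e/c = 1 − 0.23100/0.86108 = 0.73173.
Expected occupied = 376 × 0.73173 = 275.13 ≈ 275.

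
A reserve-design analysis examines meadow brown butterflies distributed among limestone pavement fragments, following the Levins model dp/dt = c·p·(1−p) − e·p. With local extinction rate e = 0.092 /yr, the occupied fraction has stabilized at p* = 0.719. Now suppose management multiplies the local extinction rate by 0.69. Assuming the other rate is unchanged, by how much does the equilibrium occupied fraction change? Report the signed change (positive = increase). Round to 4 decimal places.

Balance c(1−p*) = e gives c = e/(1 − 0.71900) = 0.092/0.28100 = 0.32740.
New p* = 1 − e/c = 1 − 0.06348/0.32740 = 0.80611.
Δp* = 0.80611 − 0.71900 = +0.08711.

0.0871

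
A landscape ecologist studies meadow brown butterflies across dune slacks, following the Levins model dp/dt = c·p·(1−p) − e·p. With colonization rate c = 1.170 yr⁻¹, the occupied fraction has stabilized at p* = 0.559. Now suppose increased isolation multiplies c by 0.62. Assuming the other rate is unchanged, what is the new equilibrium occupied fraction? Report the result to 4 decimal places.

Balance c(1−p*) = e gives e = 1.170×(1 − 0.55900) = 0.51597.
New p* = 1 − e/c = 1 − 0.51597/0.72540 = 0.28871.

0.2887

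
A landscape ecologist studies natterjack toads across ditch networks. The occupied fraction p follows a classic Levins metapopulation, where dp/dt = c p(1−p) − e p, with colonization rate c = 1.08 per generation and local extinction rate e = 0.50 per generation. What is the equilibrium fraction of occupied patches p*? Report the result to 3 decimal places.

At equilibrium, colonization balances extinction: c·p*·(1−p*) = e·p*.
So p* = 1 − e/c = 1 − 0.50/1.08 = 1 − 0.4630 = 0.5370.

0.537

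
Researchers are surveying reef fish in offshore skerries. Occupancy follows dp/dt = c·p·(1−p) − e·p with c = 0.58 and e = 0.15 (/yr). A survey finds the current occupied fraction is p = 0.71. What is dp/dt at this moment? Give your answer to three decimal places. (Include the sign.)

0.013

Colonization term: c·p·(1−p) = 0.58×0.71×0.2900 = 0.11942.
Extinction term: e·p = 0.10650.
dp/dt = 0.11942 − 0.10650 = 0.01292.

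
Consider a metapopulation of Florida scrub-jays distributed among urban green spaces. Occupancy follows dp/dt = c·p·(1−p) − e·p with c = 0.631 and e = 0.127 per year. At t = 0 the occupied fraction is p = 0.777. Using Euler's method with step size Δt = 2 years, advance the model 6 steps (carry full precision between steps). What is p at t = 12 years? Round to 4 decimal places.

0.7987

Update rule: p ← p + [c·p·(1−p) − e·p]·Δt with Δt = 2.
t = 2: p = 0.77700 + (+0.02131) = 0.79831
t = 4: p = 0.79831 + (+0.00043) = 0.79874
t = 6: p = 0.79874 + (-0.00000) = 0.79873
t = 8: p = 0.79873 + (+0.00000) = 0.79873
t = 10: p = 0.79873 + (-0.00000) = 0.79873
t = 12: p = 0.79873 + (+0.00000) = 0.79873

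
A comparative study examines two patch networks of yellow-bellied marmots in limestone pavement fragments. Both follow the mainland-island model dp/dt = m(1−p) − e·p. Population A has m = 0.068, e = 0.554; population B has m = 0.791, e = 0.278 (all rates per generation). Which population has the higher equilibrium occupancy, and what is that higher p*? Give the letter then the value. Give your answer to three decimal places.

B, 0.740

A: p*_A = m/(m+e) = 0.068/0.6220 = 0.1093.
B: p*_B = 0.791/1.0690 = 0.7399.
B is higher at 0.7399.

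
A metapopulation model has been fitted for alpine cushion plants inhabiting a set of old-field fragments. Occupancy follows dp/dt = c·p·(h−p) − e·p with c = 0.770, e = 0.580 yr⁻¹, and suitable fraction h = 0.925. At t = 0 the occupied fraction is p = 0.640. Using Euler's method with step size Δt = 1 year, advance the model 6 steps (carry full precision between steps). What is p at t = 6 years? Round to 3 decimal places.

0.232

Update rule: p ← p + [c·p·(h−p) − e·p]·Δt with Δt = 1.
t = 1: p = 0.64000 + (-0.23075) = 0.40925
t = 2: p = 0.40925 + (-0.07484) = 0.33441
t = 3: p = 0.33441 + (-0.04188) = 0.29253
t = 4: p = 0.29253 + (-0.02720) = 0.26532
t = 5: p = 0.26532 + (-0.01912) = 0.24621
t = 6: p = 0.24621 + (-0.01411) = 0.23209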